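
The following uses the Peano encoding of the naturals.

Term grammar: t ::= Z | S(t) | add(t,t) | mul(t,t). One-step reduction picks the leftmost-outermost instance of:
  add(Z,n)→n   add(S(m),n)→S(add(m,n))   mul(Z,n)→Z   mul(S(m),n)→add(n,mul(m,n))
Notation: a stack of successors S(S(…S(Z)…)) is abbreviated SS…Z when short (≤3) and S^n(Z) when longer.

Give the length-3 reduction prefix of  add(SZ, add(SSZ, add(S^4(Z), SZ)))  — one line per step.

Answer: after 3 steps: S(S(add(SZ, add(S^4(Z), SZ))))

Reduction:
  start: add(SZ, add(SSZ, add(S^4(Z), SZ)))
  step 1: S(add(Z, add(SSZ, add(S^4(Z), SZ))))
  step 2: S(add(SSZ, add(S^4(Z), SZ)))
  step 3: S(S(add(SZ, add(S^4(Z), SZ))))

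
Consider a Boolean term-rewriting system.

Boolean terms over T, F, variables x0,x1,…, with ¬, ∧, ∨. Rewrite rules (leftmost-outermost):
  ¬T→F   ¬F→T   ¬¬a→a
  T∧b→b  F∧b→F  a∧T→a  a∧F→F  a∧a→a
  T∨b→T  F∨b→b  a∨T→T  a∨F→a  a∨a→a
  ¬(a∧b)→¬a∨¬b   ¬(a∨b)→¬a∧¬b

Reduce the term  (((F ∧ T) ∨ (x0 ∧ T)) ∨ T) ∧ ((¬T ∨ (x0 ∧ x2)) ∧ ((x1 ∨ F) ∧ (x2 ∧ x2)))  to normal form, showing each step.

  start: (((F ∧ T) ∨ (x0 ∧ T)) ∨ T) ∧ ((¬T ∨ (x0 ∧ x2)) ∧ ((x1 ∨ F) ∧ (x2 ∧ x2)))
  step 1: T ∧ ((¬T ∨ (x0 ∧ x2)) ∧ ((x1 ∨ F) ∧ (x2 ∧ x2)))
  step 2: (¬T ∨ (x0 ∧ x2)) ∧ ((x1 ∨ F) ∧ (x2 ∧ x2))
  step 3: (F ∨ (x0 ∧ x2)) ∧ ((x1 ∨ F) ∧ (x2 ∧ x2))
  step 4: (x0 ∧ x2) ∧ ((x1 ∨ F) ∧ (x2 ∧ x2))
  step 5: (x0 ∧ x2) ∧ (x1 ∧ (x2 ∧ x2))
  step 6: (x0 ∧ x2) ∧ (x1 ∧ x2)

Answer: normal form = (x0 ∧ x2) ∧ (x1 ∧ x2)  (in 6 steps)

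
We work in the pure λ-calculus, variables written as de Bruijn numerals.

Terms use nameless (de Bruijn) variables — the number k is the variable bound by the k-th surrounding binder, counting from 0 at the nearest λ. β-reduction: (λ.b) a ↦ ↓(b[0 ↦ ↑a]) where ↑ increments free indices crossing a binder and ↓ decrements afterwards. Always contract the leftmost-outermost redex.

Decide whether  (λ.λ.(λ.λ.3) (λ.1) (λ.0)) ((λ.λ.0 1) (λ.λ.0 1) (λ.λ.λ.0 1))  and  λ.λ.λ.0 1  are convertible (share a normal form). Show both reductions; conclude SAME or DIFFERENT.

Answer: SAME — A ⇓ λ.λ.λ.0 1, B ⇓ λ.λ.λ.0 1

Reduction:
Term A:
  start: (λ.λ.(λ.λ.3) (λ.1) (λ.0)) ((λ.λ.0 1) (λ.λ.0 1) (λ.λ.λ.0 1))
  →1  λ.(λ.λ.(λ.λ.0 1) (λ.λ.0 1) (λ.λ.λ.0 1)) (λ.1) (λ.0)
  →2  λ.(λ.(λ.λ.0 1) (λ.λ.0 1) (λ.λ.λ.0 1)) (λ.0)
  →3  λ.(λ.λ.0 1) (λ.λ.0 1) (λ.λ.λ.0 1)
  →4  λ.(λ.0 (λ.λ.0 1)) (λ.λ.λ.0 1)
  →5  λ.(λ.λ.λ.0 1) (λ.λ.0 1)
  →6  λ.λ.λ.0 1

Term B:
  start: λ.λ.λ.0 1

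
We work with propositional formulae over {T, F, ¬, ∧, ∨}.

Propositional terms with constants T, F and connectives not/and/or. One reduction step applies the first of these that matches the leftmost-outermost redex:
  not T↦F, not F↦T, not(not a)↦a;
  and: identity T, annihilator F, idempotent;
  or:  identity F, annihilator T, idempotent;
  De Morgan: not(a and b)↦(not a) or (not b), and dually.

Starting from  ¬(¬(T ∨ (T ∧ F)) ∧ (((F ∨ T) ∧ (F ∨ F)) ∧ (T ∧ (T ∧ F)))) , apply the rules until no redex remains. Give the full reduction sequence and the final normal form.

  start: ¬(¬(T ∨ (T ∧ F)) ∧ (((F ∨ T) ∧ (F ∨ F)) ∧ (T ∧ (T ∧ F))))
  →1  ¬¬(T ∨ (T ∧ F)) ∨ ¬(((F ∨ T) ∧ (F ∨ F)) ∧ (T ∧ (T ∧ F)))
  →2  (T ∨ (T ∧ F)) ∨ ¬(((F ∨ T) ∧ (F ∨ F)) ∧ (T ∧ (T ∧ F)))
  →3  T ∨ ¬(((F ∨ T) ∧ (F ∨ F)) ∧ (T ∧ (T ∧ F)))
  →4  T

Answer: normal form = T  (in 4 steps)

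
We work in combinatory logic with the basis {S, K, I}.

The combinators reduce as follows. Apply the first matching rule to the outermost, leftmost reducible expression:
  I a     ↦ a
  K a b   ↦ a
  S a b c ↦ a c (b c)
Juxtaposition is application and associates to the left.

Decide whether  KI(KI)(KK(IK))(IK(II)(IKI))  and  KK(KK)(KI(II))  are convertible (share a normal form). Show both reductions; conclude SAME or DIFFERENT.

Answer: SAME — A ⇓ KI, B ⇓ KI

Derivation:
Term A:
  start: KI(KI)(KK(IK))(IK(II)(IKI))
  →1  I(KK(IK))(IK(II)(IKI))
  →2  KK(IK)(IK(II)(IKI))
  →3  K(IK(II)(IKI))
  →4  K(K(II)(IKI))
  →5  K(II)
  →6  KI

Term B:
  start: KK(KK)(KI(II))
  →1  K(KI(II))
  →2  KI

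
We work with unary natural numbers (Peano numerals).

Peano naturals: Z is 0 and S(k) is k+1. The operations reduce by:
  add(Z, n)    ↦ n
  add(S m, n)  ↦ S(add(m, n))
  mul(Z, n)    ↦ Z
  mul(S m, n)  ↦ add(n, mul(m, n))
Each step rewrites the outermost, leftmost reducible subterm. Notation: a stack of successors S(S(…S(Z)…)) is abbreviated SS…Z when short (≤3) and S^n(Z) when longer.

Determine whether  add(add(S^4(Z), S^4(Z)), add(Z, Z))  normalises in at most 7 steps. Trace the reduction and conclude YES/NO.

  start: add(add(S^4(Z), S^4(Z)), add(Z, Z))
  step 1: add(S(add(SSSZ, S^4(Z))), add(Z, Z))
  step 2: S(add(add(SSSZ, S^4(Z)), add(Z, Z)))
  step 3: S(add(S(add(SSZ, S^4(Z))), add(Z, Z)))
  step 4: S(S(add(add(SSZ, S^4(Z)), add(Z, Z))))
  step 5: S(S(add(S(add(SZ, S^4(Z))), add(Z, Z))))
  step 6: S(S(S(add(add(SZ, S^4(Z)), add(Z, Z)))))
  step 7: S(S(S(add(S(add(Z, S^4(Z))), add(Z, Z)))))

Answer: NO — after 7 steps the term is S(S(S(add(S(add(Z, S^4(Z))), add(Z, Z))))), not yet normal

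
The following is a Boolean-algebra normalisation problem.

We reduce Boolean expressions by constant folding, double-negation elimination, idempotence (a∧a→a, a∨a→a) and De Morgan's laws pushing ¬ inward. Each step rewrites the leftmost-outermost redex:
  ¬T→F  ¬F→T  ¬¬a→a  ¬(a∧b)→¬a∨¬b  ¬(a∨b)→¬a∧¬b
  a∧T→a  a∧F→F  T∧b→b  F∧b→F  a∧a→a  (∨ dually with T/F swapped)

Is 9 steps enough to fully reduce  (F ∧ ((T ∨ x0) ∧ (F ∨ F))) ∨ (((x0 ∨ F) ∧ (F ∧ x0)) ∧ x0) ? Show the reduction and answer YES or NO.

  start: (F ∧ ((T ∨ x0) ∧ (F ∨ F))) ∨ (((x0 ∨ F) ∧ (F ∧ x0)) ∧ x0)
  →1  F ∨ (((x0 ∨ F) ∧ (F ∧ x0)) ∧ x0)
  →2  ((x0 ∨ F) ∧ (F ∧ x0)) ∧ x0
  →3  (x0 ∧ (F ∧ x0)) ∧ x0
  →4  (x0 ∧ F) ∧ x0
  →5  F ∧ x0
  →6  F

Answer: YES — reaches normal form F in 6 ≤ 9 steps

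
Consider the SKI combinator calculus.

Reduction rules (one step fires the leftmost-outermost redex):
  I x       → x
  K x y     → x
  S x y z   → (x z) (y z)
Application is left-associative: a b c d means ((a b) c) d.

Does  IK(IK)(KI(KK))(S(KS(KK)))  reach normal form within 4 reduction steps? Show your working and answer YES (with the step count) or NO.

  start: IK(IK)(KI(KK))(S(KS(KK)))
  [1] K(IK)(KI(KK))(S(KS(KK)))
  [2] IK(S(KS(KK)))
  [3] K(S(KS(KK)))
  [4] K(SS)

Answer: YES — reaches normal form K(SS) in 4 ≤ 4 steps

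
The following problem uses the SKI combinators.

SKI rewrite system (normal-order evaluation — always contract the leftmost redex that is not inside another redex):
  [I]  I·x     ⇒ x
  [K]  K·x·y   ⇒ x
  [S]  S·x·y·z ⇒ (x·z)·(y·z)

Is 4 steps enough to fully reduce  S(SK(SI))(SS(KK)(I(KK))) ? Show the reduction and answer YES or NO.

Answer: YES — reaches normal form S(SK(SI))(S(KK)K) in 3 ≤ 4 steps

Reduction:
  start: S(SK(SI))(SS(KK)(I(KK)))
  →1  S(SK(SI))(S(I(KK))(KK(I(KK))))
  →2  S(SK(SI))(S(KK)(KK(I(KK))))
  →3  S(SK(SI))(S(KK)K)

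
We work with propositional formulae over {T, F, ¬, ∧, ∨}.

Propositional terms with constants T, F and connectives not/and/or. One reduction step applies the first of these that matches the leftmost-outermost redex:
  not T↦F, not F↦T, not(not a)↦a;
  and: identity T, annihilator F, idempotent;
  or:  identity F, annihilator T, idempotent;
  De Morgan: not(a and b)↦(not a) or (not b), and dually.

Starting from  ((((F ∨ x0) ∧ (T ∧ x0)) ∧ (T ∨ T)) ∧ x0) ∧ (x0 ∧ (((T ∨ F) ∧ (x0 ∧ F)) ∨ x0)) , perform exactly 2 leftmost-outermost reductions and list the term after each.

Answer: after 2 steps: (((x0 ∧ x0) ∧ (T ∨ T)) ∧ x0) ∧ (x0 ∧ (((T ∨ F) ∧ (x0 ∧ F)) ∨ x0))

Derivation:
  start: ((((F ∨ x0) ∧ (T ∧ x0)) ∧ (T ∨ T)) ∧ x0) ∧ (x0 ∧ (((T ∨ F) ∧ (x0 ∧ F)) ∨ x0))
  step 1: (((x0 ∧ (T ∧ x0)) ∧ (T ∨ T)) ∧ x0) ∧ (x0 ∧ (((T ∨ F) ∧ (x0 ∧ F)) ∨ x0))
  step 2: (((x0 ∧ x0) ∧ (T ∨ T)) ∧ x0) ∧ (x0 ∧ (((T ∨ F) ∧ (x0 ∧ F)) ∨ x0))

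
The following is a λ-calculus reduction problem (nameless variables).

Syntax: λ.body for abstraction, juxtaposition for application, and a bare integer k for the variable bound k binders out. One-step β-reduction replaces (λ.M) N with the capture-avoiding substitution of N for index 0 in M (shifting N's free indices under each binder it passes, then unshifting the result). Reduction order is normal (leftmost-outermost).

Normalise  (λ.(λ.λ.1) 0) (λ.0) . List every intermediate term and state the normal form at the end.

Answer: normal form = λ.λ.0  (in 2 steps)

Reduction:
  start: (λ.(λ.λ.1) 0) (λ.0)
  →1  (λ.λ.1) (λ.0)
  →2  λ.λ.0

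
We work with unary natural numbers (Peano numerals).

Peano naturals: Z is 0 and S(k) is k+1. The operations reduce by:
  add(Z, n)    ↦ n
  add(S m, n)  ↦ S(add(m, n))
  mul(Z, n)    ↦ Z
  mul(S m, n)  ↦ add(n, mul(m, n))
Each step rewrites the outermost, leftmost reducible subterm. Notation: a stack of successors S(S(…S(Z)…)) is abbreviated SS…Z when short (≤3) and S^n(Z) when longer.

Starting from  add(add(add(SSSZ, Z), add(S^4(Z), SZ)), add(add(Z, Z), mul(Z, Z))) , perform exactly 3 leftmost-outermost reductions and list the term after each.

Answer: after 3 steps: S(add(add(add(SSZ, Z), add(S^4(Z), SZ)), add(add(Z, Z), mul(Z, Z))))

Reduction:
  start: add(add(add(SSSZ, Z), add(S^4(Z), SZ)), add(add(Z, Z), mul(Z, Z)))
  step 1: add(add(S(add(SSZ, Z)), add(S^4(Z), SZ)), add(add(Z, Z), mul(Z, Z)))
  step 2: add(S(add(add(SSZ, Z), add(S^4(Z), SZ))), add(add(Z, Z), mul(Z, Z)))
  step 3: S(add(add(add(SSZ, Z), add(S^4(Z), SZ)), add(add(Z, Z), mul(Z, Z))))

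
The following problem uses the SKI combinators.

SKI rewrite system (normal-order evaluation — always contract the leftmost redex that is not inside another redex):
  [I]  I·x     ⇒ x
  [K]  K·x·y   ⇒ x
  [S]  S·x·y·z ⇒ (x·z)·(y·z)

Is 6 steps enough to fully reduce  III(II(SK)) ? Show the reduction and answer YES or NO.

Answer: YES — reaches normal form SK in 5 ≤ 6 steps

Reduction:
  start: III(II(SK))
  →1  II(II(SK))
  →2  I(II(SK))
  →3  II(SK)
  →4  I(SK)
  →5  SK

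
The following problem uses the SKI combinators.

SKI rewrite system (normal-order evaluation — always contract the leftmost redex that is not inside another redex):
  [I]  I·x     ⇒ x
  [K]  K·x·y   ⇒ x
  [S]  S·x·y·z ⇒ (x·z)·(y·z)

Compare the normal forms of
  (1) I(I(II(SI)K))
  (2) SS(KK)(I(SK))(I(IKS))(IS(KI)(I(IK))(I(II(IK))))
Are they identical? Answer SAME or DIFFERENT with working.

Term A:
  start: I(I(II(SI)K))
  [1] I(II(SI)K)
  [2] II(SI)K
  [3] I(SI)K
  [4] SIK

Term B:
  start: SS(KK)(I(SK))(I(IKS))(IS(KI)(I(IK))(I(II(IK))))
  [1] S(I(SK))(KK(I(SK)))(I(IKS))(IS(KI)(I(IK))(I(II(IK))))
  [2] I(SK)(I(IKS))(KK(I(SK))(I(IKS)))(IS(KI)(I(IK))(I(II(IK))))
  [3] SK(I(IKS))(KK(I(SK))(I(IKS)))(IS(KI)(I(IK))(I(II(IK))))
  [4] K(KK(I(SK))(I(IKS)))(I(IKS)(KK(I(SK))(I(IKS))))(IS(KI)(I(IK))(I(II(IK))))
  [5] KK(I(SK))(I(IKS))(IS(KI)(I(IK))(I(II(IK))))
  [6] K(I(IKS))(IS(KI)(I(IK))(I(II(IK))))
  [7] I(IKS)
  [8] IKS
  [9] KS

Answer: DIFFERENT — A ⇓ SIK, B ⇓ KS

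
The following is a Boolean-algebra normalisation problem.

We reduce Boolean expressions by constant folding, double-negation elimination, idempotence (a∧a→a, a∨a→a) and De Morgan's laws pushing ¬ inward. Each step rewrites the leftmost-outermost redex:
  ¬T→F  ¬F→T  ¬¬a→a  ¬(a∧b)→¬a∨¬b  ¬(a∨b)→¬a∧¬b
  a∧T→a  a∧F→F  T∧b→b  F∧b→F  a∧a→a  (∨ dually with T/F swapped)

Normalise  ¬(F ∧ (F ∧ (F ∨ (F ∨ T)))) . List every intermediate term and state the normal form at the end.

  start: ¬(F ∧ (F ∧ (F ∨ (F ∨ T))))
  →1  ¬F ∨ ¬(F ∧ (F ∨ (F ∨ T)))
  →2  T ∨ ¬(F ∧ (F ∨ (F ∨ T)))
  →3  T

Answer: normal form = T  (in 3 steps)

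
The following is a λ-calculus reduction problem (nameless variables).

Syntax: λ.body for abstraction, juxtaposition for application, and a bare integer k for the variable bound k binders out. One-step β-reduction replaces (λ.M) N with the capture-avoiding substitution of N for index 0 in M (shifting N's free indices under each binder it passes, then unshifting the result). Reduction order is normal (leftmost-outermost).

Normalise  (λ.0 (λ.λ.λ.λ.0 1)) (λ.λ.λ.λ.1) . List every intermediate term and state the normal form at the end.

Answer: normal form = λ.λ.λ.1  (in 2 steps)

Working:
  start: (λ.0 (λ.λ.λ.λ.0 1)) (λ.λ.λ.λ.1)
  [1] (λ.λ.λ.λ.1) (λ.λ.λ.λ.0 1)
  [2] λ.λ.λ.1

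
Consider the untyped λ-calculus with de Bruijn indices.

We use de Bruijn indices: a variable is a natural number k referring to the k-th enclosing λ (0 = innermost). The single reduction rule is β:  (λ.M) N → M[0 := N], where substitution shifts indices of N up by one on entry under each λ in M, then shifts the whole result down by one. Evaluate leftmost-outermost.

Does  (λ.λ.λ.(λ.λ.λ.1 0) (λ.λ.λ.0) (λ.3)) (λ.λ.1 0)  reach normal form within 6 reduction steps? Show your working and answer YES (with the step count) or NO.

Answer: YES — reaches normal form λ.λ.λ.λ.λ.1 0 in 4 ≤ 6 steps

Working:
  start: (λ.λ.λ.(λ.λ.λ.1 0) (λ.λ.λ.0) (λ.3)) (λ.λ.1 0)
  →1  λ.λ.(λ.λ.λ.1 0) (λ.λ.λ.0) (λ.λ.λ.1 0)
  →2  λ.λ.(λ.λ.1 0) (λ.λ.λ.1 0)
  →3  λ.λ.λ.(λ.λ.λ.1 0) 0
  →4  λ.λ.λ.λ.λ.1 0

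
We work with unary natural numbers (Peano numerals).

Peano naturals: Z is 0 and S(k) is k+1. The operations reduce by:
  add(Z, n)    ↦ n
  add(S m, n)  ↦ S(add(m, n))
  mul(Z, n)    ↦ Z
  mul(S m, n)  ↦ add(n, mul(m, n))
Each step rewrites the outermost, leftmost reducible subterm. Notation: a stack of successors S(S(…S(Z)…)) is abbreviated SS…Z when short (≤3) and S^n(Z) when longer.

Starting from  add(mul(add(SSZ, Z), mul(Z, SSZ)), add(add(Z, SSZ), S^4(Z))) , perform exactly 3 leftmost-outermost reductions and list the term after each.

  start: add(mul(add(SSZ, Z), mul(Z, SSZ)), add(add(Z, SSZ), S^4(Z)))
  [1] add(mul(S(add(SZ, Z)), mul(Z, SSZ)), add(add(Z, SSZ), S^4(Z)))
  [2] add(add(mul(Z, SSZ), mul(add(SZ, Z), mul(Z, SSZ))), add(add(Z, SSZ), S^4(Z)))
  [3] add(add(Z, mul(add(SZ, Z), mul(Z, SSZ))), add(add(Z, SSZ), S^4(Z)))

Answer: after 3 steps: add(add(Z, mul(add(SZ, Z), mul(Z, SSZ))), add(add(Z, SSZ), S^4(Z)))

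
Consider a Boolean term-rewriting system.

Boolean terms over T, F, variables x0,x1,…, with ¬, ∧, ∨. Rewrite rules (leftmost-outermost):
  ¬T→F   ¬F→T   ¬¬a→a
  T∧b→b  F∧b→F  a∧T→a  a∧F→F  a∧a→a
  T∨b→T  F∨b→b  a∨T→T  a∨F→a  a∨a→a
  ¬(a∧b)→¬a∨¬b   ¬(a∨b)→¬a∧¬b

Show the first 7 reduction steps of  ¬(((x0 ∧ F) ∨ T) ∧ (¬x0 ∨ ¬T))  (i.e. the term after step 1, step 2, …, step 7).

  start: ¬(((x0 ∧ F) ∨ T) ∧ (¬x0 ∨ ¬T))
  step 1: ¬((x0 ∧ F) ∨ T) ∨ ¬(¬x0 ∨ ¬T)
  step 2: (¬(x0 ∧ F) ∧ ¬T) ∨ ¬(¬x0 ∨ ¬T)
  step 3: ((¬x0 ∨ ¬F) ∧ ¬T) ∨ ¬(¬x0 ∨ ¬T)
  step 4: ((¬x0 ∨ T) ∧ ¬T) ∨ ¬(¬x0 ∨ ¬T)
  step 5: (T ∧ ¬T) ∨ ¬(¬x0 ∨ ¬T)
  step 6: ¬T ∨ ¬(¬x0 ∨ ¬T)
  step 7: F ∨ ¬(¬x0 ∨ ¬T)

Answer: after 7 steps: F ∨ ¬(¬x0 ∨ ¬T)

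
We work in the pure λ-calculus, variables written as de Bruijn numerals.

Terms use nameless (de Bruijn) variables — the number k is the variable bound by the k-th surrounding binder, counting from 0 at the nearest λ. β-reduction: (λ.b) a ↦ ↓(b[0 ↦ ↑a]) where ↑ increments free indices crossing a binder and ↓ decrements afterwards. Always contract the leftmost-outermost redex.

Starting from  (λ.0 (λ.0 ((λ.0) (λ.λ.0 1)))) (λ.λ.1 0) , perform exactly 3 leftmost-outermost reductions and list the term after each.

  start: (λ.0 (λ.0 ((λ.0) (λ.λ.0 1)))) (λ.λ.1 0)
  →1  (λ.λ.1 0) (λ.0 ((λ.0) (λ.λ.0 1)))
  →2  λ.(λ.0 ((λ.0) (λ.λ.0 1))) 0
  →3  λ.0 ((λ.0) (λ.λ.0 1))

Answer: after 3 steps: λ.0 ((λ.0) (λ.λ.0 1))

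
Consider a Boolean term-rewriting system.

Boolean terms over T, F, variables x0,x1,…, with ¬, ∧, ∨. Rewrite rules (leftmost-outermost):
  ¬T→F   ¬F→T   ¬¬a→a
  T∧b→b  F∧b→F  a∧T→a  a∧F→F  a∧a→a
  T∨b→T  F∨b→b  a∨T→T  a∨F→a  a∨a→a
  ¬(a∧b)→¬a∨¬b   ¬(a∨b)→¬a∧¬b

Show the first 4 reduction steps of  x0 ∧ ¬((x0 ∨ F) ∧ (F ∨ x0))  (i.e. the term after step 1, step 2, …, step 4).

Answer: after 4 steps: x0 ∧ (¬x0 ∨ ¬(F ∨ x0))

Working:
  start: x0 ∧ ¬((x0 ∨ F) ∧ (F ∨ x0))
  →1  x0 ∧ (¬(x0 ∨ F) ∨ ¬(F ∨ x0))
  →2  x0 ∧ ((¬x0 ∧ ¬F) ∨ ¬(F ∨ x0))
  →3  x0 ∧ ((¬x0 ∧ T) ∨ ¬(F ∨ x0))
  →4  x0 ∧ (¬x0 ∨ ¬(F ∨ x0))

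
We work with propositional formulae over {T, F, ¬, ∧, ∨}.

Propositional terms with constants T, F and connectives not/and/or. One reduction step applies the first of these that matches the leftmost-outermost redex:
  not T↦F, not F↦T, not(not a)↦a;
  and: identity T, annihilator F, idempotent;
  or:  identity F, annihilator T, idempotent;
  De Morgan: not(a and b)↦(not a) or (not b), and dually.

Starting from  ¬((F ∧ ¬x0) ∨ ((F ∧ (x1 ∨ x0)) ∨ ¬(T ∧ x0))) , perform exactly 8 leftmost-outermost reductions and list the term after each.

  start: ¬((F ∧ ¬x0) ∨ ((F ∧ (x1 ∨ x0)) ∨ ¬(T ∧ x0)))
  [1] ¬(F ∧ ¬x0) ∧ ¬((F ∧ (x1 ∨ x0)) ∨ ¬(T ∧ x0))
  [2] (¬F ∨ ¬¬x0) ∧ ¬((F ∧ (x1 ∨ x0)) ∨ ¬(T ∧ x0))
  [3] (T ∨ ¬¬x0) ∧ ¬((F ∧ (x1 ∨ x0)) ∨ ¬(T ∧ x0))
  [4] T ∧ ¬((F ∧ (x1 ∨ x0)) ∨ ¬(T ∧ x0))
  [5] ¬((F ∧ (x1 ∨ x0)) ∨ ¬(T ∧ x0))
  [6] ¬(F ∧ (x1 ∨ x0)) ∧ ¬¬(T ∧ x0)
  [7] (¬F ∨ ¬(x1 ∨ x0)) ∧ ¬¬(T ∧ x0)
  [8] (T ∨ ¬(x1 ∨ x0)) ∧ ¬¬(T ∧ x0)

Answer: after 8 steps: (T ∨ ¬(x1 ∨ x0)) ∧ ¬¬(T ∧ x0)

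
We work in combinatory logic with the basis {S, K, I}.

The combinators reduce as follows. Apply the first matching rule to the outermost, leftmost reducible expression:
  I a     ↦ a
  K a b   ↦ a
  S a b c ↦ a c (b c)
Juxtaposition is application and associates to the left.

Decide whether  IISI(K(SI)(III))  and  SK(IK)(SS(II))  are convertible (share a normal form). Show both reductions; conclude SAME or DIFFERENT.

Answer: DIFFERENT — A ⇓ SI(SI), B ⇓ SSI

Derivation:
Term A:
  start: IISI(K(SI)(III))
  [1] ISI(K(SI)(III))
  [2] SI(K(SI)(III))
  [3] SI(SI)

Term B:
  start: SK(IK)(SS(II))
  [1] K(SS(II))(IK(SS(II)))
  [2] SS(II)
  [3] SSI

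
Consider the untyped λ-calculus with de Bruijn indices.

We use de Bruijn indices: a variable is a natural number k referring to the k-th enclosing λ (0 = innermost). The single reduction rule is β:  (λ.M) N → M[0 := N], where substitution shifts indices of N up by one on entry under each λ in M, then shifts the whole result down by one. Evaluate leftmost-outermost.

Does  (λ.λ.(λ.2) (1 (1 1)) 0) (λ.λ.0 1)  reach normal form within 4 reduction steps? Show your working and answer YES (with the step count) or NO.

Answer: YES — reaches normal form λ.λ.0 1 in 3 ≤ 4 steps

Reduction:
  start: (λ.λ.(λ.2) (1 (1 1)) 0) (λ.λ.0 1)
  [1] λ.(λ.λ.λ.0 1) ((λ.λ.0 1) ((λ.λ.0 1) (λ.λ.0 1))) 0
  [2] λ.(λ.λ.0 1) 0
  [3] λ.λ.0 1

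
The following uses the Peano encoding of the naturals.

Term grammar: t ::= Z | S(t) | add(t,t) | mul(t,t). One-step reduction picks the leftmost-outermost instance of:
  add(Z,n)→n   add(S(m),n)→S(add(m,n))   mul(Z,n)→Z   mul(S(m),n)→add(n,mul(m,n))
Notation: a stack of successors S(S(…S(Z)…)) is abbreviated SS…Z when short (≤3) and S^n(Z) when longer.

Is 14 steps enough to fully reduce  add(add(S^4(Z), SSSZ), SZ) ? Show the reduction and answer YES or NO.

  start: add(add(S^4(Z), SSSZ), SZ)
  [1] add(S(add(SSSZ, SSSZ)), SZ)
  [2] S(add(add(SSSZ, SSSZ), SZ))
  [3] S(add(S(add(SSZ, SSSZ)), SZ))
  [4] S(S(add(add(SSZ, SSSZ), SZ)))
  [5] S(S(add(S(add(SZ, SSSZ)), SZ)))
  [6] S(S(S(add(add(SZ, SSSZ), SZ))))
  [7] S(S(S(add(S(add(Z, SSSZ)), SZ))))
  [8] S(S(S(S(add(add(Z, SSSZ), SZ)))))
  [9] S(S(S(S(add(SSSZ, SZ)))))
  [10] S(S(S(S(S(add(SSZ, SZ))))))
  [11] S(S(S(S(S(S(add(SZ, SZ)))))))
  [12] S(S(S(S(S(S(S(add(Z, SZ))))))))
  [13] S^8(Z)

Answer: YES — reaches normal form S^8(Z) in 13 ≤ 14 steps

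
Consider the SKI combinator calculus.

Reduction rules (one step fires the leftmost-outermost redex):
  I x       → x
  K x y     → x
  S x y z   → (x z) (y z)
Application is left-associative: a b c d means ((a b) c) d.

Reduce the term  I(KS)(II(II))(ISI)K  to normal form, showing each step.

Answer: normal form = S(SI)K  (in 3 steps)

Reduction:
  start: I(KS)(II(II))(ISI)K
  step 1: KS(II(II))(ISI)K
  step 2: S(ISI)K
  step 3: S(SI)K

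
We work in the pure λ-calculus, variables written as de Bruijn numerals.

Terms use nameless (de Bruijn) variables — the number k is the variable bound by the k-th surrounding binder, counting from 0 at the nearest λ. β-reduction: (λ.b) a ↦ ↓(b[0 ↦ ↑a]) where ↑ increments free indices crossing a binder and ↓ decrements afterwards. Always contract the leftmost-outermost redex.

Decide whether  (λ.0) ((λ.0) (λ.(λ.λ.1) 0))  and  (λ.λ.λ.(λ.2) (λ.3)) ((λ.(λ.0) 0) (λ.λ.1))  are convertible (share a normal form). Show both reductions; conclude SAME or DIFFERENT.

Answer: SAME — A ⇓ λ.λ.1, B ⇓ λ.λ.1

Derivation:
Term A:
  start: (λ.0) ((λ.0) (λ.(λ.λ.1) 0))
  [1] (λ.0) (λ.(λ.λ.1) 0)
  [2] λ.(λ.λ.1) 0
  [3] λ.λ.1

Term B:
  start: (λ.λ.λ.(λ.2) (λ.3)) ((λ.(λ.0) 0) (λ.λ.1))
  [1] λ.λ.(λ.2) (λ.(λ.(λ.0) 0) (λ.λ.1))
  [2] λ.λ.1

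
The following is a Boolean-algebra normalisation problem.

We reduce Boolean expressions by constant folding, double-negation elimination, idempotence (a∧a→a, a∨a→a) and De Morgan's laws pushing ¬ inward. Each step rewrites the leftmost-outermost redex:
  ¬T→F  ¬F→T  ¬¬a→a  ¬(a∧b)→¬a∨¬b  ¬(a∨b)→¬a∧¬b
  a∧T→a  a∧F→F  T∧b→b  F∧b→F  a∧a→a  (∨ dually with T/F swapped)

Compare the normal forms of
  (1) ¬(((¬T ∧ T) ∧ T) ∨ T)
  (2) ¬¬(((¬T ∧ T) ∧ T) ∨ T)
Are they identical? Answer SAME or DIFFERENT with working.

Answer: DIFFERENT — A ⇓ F, B ⇓ T

Derivation:
Term A:
  start: ¬(((¬T ∧ T) ∧ T) ∨ T)
  [1] ¬((¬T ∧ T) ∧ T) ∧ ¬T
  [2] (¬(¬T ∧ T) ∨ ¬T) ∧ ¬T
  [3] ((¬¬T ∨ ¬T) ∨ ¬T) ∧ ¬T
  [4] ((T ∨ ¬T) ∨ ¬T) ∧ ¬T
  [5] (T ∨ ¬T) ∧ ¬T
  [6] T ∧ ¬T
  [7] ¬T
  [8] F

Term B:
  start: ¬¬(((¬T ∧ T) ∧ T) ∨ T)
  [1] ((¬T ∧ T) ∧ T) ∨ T
  [2] T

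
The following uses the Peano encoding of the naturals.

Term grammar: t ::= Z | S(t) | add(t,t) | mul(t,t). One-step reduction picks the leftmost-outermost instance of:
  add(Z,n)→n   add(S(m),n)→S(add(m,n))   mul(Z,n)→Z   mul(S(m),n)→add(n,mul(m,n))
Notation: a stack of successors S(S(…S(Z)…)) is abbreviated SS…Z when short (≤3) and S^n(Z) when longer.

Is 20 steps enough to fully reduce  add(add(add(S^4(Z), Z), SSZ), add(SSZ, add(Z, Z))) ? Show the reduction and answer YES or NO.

Answer: NO — after 20 steps the term is S(S(S(S(S(S(S(S(add(Z, Z))))))))), not yet normal

Reduction:
  start: add(add(add(S^4(Z), Z), SSZ), add(SSZ, add(Z, Z)))
  →1  add(add(S(add(SSSZ, Z)), SSZ), add(SSZ, add(Z, Z)))
  →2  add(S(add(add(SSSZ, Z), SSZ)), add(SSZ, add(Z, Z)))
  →3  S(add(add(add(SSSZ, Z), SSZ), add(SSZ, add(Z, Z))))
  →4  S(add(add(S(add(SSZ, Z)), SSZ), add(SSZ, add(Z, Z))))
  →5  S(add(S(add(add(SSZ, Z), SSZ)), add(SSZ, add(Z, Z))))
  →6  S(S(add(add(add(SSZ, Z), SSZ), add(SSZ, add(Z, Z)))))
  →7  S(S(add(add(S(add(SZ, Z)), SSZ), add(SSZ, add(Z, Z)))))
  →8  S(S(add(S(add(add(SZ, Z), SSZ)), add(SSZ, add(Z, Z)))))
  →9  S(S(S(add(add(add(SZ, Z), SSZ), add(SSZ, add(Z, Z))))))
  →10  S(S(S(add(add(S(add(Z, Z)), SSZ), add(SSZ, add(Z, Z))))))
  →11  S(S(S(add(S(add(add(Z, Z), SSZ)), add(SSZ, add(Z, Z))))))
  →12  S(S(S(S(add(add(add(Z, Z), SSZ), add(SSZ, add(Z, Z)))))))
  →13  S(S(S(S(add(add(Z, SSZ), add(SSZ, add(Z, Z)))))))
  →14  S(S(S(S(add(SSZ, add(SSZ, add(Z, Z)))))))
  →15  S(S(S(S(S(add(SZ, add(SSZ, add(Z, Z))))))))
  →16  S(S(S(S(S(S(add(Z, add(SSZ, add(Z, Z)))))))))
  →17  S(S(S(S(S(S(add(SSZ, add(Z, Z))))))))
  →18  S(S(S(S(S(S(S(add(SZ, add(Z, Z)))))))))
  →19  S(S(S(S(S(S(S(S(add(Z, add(Z, Z))))))))))
  →20  S(S(S(S(S(S(S(S(add(Z, Z)))))))))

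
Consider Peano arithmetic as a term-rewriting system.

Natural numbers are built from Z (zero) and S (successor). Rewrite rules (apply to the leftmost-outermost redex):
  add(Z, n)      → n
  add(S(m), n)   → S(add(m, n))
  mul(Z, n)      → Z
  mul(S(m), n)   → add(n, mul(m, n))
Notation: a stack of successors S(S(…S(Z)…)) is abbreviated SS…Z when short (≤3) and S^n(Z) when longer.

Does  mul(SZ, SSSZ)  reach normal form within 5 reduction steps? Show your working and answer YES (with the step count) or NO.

  start: mul(SZ, SSSZ)
  [1] add(SSSZ, mul(Z, SSSZ))
  [2] S(add(SSZ, mul(Z, SSSZ)))
  [3] S(S(add(SZ, mul(Z, SSSZ))))
  [4] S(S(S(add(Z, mul(Z, SSSZ)))))
  [5] S(S(S(mul(Z, SSSZ))))

Answer: NO — after 5 steps the term is S(S(S(mul(Z, SSSZ)))), not yet normal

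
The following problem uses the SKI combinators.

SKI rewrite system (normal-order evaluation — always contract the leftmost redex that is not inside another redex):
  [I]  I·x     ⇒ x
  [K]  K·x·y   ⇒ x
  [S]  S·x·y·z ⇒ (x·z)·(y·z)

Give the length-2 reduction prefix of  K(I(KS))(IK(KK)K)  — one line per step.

  start: K(I(KS))(IK(KK)K)
  [1] I(KS)
  [2] KS

Answer: after 2 steps: KS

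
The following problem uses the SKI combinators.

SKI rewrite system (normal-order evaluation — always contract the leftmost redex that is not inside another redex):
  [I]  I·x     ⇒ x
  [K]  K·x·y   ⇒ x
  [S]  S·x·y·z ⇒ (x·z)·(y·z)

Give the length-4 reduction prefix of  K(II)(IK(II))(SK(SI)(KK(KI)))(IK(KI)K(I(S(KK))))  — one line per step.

Answer: after 4 steps: K(KK(KI))(SI(KK(KI)))(IK(KI)K(I(S(KK))))

Reduction:
  start: K(II)(IK(II))(SK(SI)(KK(KI)))(IK(KI)K(I(S(KK))))
  step 1: II(SK(SI)(KK(KI)))(IK(KI)K(I(S(KK))))
  step 2: I(SK(SI)(KK(KI)))(IK(KI)K(I(S(KK))))
  step 3: SK(SI)(KK(KI))(IK(KI)K(I(S(KK))))
  step 4: K(KK(KI))(SI(KK(KI)))(IK(KI)K(I(S(KK))))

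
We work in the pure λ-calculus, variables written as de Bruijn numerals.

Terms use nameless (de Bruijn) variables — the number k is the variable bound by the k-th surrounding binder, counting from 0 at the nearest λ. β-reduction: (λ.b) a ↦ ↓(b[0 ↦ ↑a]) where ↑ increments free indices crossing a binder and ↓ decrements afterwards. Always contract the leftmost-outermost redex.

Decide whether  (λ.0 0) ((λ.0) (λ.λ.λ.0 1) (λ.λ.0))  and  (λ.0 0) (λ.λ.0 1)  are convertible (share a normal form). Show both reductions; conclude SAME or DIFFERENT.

Answer: SAME — A ⇓ λ.0 (λ.λ.0 1), B ⇓ λ.0 (λ.λ.0 1)

Reduction:
Term A:
  start: (λ.0 0) ((λ.0) (λ.λ.λ.0 1) (λ.λ.0))
  [1] (λ.0) (λ.λ.λ.0 1) (λ.λ.0) ((λ.0) (λ.λ.λ.0 1) (λ.λ.0))
  [2] (λ.λ.λ.0 1) (λ.λ.0) ((λ.0) (λ.λ.λ.0 1) (λ.λ.0))
  [3] (λ.λ.0 1) ((λ.0) (λ.λ.λ.0 1) (λ.λ.0))
  [4] λ.0 ((λ.0) (λ.λ.λ.0 1) (λ.λ.0))
  [5] λ.0 ((λ.λ.λ.0 1) (λ.λ.0))
  [6] λ.0 (λ.λ.0 1)

Term B:
  start: (λ.0 0) (λ.λ.0 1)
  [1] (λ.λ.0 1) (λ.λ.0 1)
  [2] λ.0 (λ.λ.0 1)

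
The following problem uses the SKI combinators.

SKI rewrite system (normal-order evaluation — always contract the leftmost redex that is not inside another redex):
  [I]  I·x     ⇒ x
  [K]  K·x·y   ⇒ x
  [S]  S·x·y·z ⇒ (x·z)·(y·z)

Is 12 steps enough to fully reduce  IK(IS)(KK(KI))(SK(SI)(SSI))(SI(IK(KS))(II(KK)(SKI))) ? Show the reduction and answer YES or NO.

Answer: YES — reaches normal form S(SSI)(K(KS)) in 12 ≤ 12 steps

Reduction:
  start: IK(IS)(KK(KI))(SK(SI)(SSI))(SI(IK(KS))(II(KK)(SKI)))
  [1] K(IS)(KK(KI))(SK(SI)(SSI))(SI(IK(KS))(II(KK)(SKI)))
  [2] IS(SK(SI)(SSI))(SI(IK(KS))(II(KK)(SKI)))
  [3] S(SK(SI)(SSI))(SI(IK(KS))(II(KK)(SKI)))
  [4] S(K(SSI)(SI(SSI)))(SI(IK(KS))(II(KK)(SKI)))
  [5] S(SSI)(SI(IK(KS))(II(KK)(SKI)))
  [6] S(SSI)(I(II(KK)(SKI))(IK(KS)(II(KK)(SKI))))
  [7] S(SSI)(II(KK)(SKI)(IK(KS)(II(KK)(SKI))))
  [8] S(SSI)(I(KK)(SKI)(IK(KS)(II(KK)(SKI))))
  [9] S(SSI)(KK(SKI)(IK(KS)(II(KK)(SKI))))
  [10] S(SSI)(K(IK(KS)(II(KK)(SKI))))
  [11] S(SSI)(K(K(KS)(II(KK)(SKI))))
  [12] S(SSI)(K(KS))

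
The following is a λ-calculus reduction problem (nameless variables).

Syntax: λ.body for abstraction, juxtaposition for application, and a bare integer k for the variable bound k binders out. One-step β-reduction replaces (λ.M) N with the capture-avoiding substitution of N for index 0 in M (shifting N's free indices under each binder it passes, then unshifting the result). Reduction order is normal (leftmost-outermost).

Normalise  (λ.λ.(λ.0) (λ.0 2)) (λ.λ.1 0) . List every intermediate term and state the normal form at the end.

  start: (λ.λ.(λ.0) (λ.0 2)) (λ.λ.1 0)
  →1  λ.(λ.0) (λ.0 (λ.λ.1 0))
  →2  λ.λ.0 (λ.λ.1 0)

Answer: normal form = λ.λ.0 (λ.λ.1 0)  (in 2 steps)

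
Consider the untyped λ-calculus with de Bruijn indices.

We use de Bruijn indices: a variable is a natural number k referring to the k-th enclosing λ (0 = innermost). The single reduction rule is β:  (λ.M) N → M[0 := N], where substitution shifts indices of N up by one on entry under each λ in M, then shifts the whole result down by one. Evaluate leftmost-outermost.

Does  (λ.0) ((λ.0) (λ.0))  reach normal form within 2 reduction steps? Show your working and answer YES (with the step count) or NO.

Answer: YES — reaches normal form λ.0 in 2 ≤ 2 steps

Derivation:
  start: (λ.0) ((λ.0) (λ.0))
  step 1: (λ.0) (λ.0)
  step 2: λ.0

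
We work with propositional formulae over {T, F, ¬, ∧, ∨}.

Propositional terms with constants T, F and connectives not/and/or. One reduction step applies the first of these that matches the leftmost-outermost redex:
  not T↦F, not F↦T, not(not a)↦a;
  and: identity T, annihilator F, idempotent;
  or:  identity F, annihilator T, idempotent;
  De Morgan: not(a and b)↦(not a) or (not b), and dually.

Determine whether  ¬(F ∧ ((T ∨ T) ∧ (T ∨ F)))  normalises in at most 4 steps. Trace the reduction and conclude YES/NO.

Answer: YES — reaches normal form T in 3 ≤ 4 steps

Reduction:
  start: ¬(F ∧ ((T ∨ T) ∧ (T ∨ F)))
  →1  ¬F ∨ ¬((T ∨ T) ∧ (T ∨ F))
  →2  T ∨ ¬((T ∨ T) ∧ (T ∨ F))
  →3  T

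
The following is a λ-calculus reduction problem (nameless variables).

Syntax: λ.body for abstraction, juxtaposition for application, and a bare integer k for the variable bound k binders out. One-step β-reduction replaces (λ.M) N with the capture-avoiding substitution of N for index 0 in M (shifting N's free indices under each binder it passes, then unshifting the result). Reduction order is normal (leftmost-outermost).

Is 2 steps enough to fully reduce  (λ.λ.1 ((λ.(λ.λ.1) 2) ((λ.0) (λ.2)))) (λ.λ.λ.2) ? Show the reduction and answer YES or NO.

  start: (λ.λ.1 ((λ.(λ.λ.1) 2) ((λ.0) (λ.2)))) (λ.λ.λ.2)
  step 1: λ.(λ.λ.λ.2) ((λ.(λ.λ.1) (λ.λ.λ.2)) ((λ.0) (λ.λ.λ.λ.2)))
  step 2: λ.λ.λ.(λ.(λ.λ.1) (λ.λ.λ.2)) ((λ.0) (λ.λ.λ.λ.2))

Answer: NO — after 2 steps the term is λ.λ.λ.(λ.(λ.λ.1) (λ.λ.λ.2)) ((λ.0) (λ.λ.λ.λ.2)), not yet normal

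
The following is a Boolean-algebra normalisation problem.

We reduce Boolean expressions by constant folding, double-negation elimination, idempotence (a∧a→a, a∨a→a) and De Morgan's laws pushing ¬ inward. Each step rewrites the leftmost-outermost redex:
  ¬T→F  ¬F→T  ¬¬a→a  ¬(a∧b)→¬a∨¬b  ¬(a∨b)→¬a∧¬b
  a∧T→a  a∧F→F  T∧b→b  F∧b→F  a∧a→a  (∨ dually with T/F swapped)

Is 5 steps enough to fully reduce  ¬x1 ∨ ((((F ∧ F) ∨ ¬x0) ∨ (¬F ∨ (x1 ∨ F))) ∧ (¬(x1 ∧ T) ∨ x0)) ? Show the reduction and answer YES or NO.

  start: ¬x1 ∨ ((((F ∧ F) ∨ ¬x0) ∨ (¬F ∨ (x1 ∨ F))) ∧ (¬(x1 ∧ T) ∨ x0))
  [1] ¬x1 ∨ (((F ∨ ¬x0) ∨ (¬F ∨ (x1 ∨ F))) ∧ (¬(x1 ∧ T) ∨ x0))
  [2] ¬x1 ∨ ((¬x0 ∨ (¬F ∨ (x1 ∨ F))) ∧ (¬(x1 ∧ T) ∨ x0))
  [3] ¬x1 ∨ ((¬x0 ∨ (T ∨ (x1 ∨ F))) ∧ (¬(x1 ∧ T) ∨ x0))
  [4] ¬x1 ∨ ((¬x0 ∨ T) ∧ (¬(x1 ∧ T) ∨ x0))
  [5] ¬x1 ∨ (T ∧ (¬(x1 ∧ T) ∨ x0))

Answer: NO — after 5 steps the term is ¬x1 ∨ (T ∧ (¬(x1 ∧ T) ∨ x0)), not yet normal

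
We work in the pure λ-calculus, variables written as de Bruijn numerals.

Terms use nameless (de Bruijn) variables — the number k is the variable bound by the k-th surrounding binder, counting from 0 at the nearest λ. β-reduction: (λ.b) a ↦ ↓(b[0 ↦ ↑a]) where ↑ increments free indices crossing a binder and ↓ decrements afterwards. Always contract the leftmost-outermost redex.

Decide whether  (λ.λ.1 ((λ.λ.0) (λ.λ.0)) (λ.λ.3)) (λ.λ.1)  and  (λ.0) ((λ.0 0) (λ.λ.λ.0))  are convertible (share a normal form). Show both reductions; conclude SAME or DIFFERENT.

Term A:
  start: (λ.λ.1 ((λ.λ.0) (λ.λ.0)) (λ.λ.3)) (λ.λ.1)
  [1] λ.(λ.λ.1) ((λ.λ.0) (λ.λ.0)) (λ.λ.λ.λ.1)
  [2] λ.(λ.(λ.λ.0) (λ.λ.0)) (λ.λ.λ.λ.1)
  [3] λ.(λ.λ.0) (λ.λ.0)
  [4] λ.λ.0

Term B:
  start: (λ.0) ((λ.0 0) (λ.λ.λ.0))
  [1] (λ.0 0) (λ.λ.λ.0)
  [2] (λ.λ.λ.0) (λ.λ.λ.0)
  [3] λ.λ.0

Answer: SAME — A ⇓ λ.λ.0, B ⇓ λ.λ.0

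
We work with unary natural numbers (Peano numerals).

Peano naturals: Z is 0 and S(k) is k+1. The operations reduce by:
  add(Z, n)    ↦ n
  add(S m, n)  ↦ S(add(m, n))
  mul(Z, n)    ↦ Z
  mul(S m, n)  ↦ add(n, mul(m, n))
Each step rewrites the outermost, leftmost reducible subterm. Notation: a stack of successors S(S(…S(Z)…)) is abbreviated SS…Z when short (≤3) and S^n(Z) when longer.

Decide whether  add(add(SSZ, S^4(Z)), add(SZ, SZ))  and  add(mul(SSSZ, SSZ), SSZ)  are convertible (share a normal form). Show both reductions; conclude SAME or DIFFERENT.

Answer: SAME — A ⇓ S^8(Z), B ⇓ S^8(Z)

Derivation:
Term A:
  start: add(add(SSZ, S^4(Z)), add(SZ, SZ))
  [1] add(S(add(SZ, S^4(Z))), add(SZ, SZ))
  [2] S(add(add(SZ, S^4(Z)), add(SZ, SZ)))
  [3] S(add(S(add(Z, S^4(Z))), add(SZ, SZ)))
  [4] S(S(add(add(Z, S^4(Z)), add(SZ, SZ))))
  [5] S(S(add(S^4(Z), add(SZ, SZ))))
  [6] S(S(S(add(SSSZ, add(SZ, SZ)))))
  [7] S(S(S(S(add(SSZ, add(SZ, SZ))))))
  [8] S(S(S(S(S(add(SZ, add(SZ, SZ)))))))
  [9] S(S(S(S(S(S(add(Z, add(SZ, SZ))))))))
  [10] S(S(S(S(S(S(add(SZ, SZ)))))))
  [11] S(S(S(S(S(S(S(add(Z, SZ))))))))
  [12] S^8(Z)

Term B:
  start: add(mul(SSSZ, SSZ), SSZ)
  [1] add(add(SSZ, mul(SSZ, SSZ)), SSZ)
  [2] add(S(add(SZ, mul(SSZ, SSZ))), SSZ)
  [3] S(add(add(SZ, mul(SSZ, SSZ)), SSZ))
  [4] S(add(S(add(Z, mul(SSZ, SSZ))), SSZ))
  [5] S(S(add(add(Z, mul(SSZ, SSZ)), SSZ)))
  [6] S(S(add(mul(SSZ, SSZ), SSZ)))
  [7] S(S(add(add(SSZ, mul(SZ, SSZ)), SSZ)))
  [8] S(S(add(S(add(SZ, mul(SZ, SSZ))), SSZ)))
  [9] S(S(S(add(add(SZ, mul(SZ, SSZ)), SSZ))))
  [10] S(S(S(add(S(add(Z, mul(SZ, SSZ))), SSZ))))
  [11] S(S(S(S(add(add(Z, mul(SZ, SSZ)), SSZ)))))
  [12] S(S(S(S(add(mul(SZ, SSZ), SSZ)))))
  [13] S(S(S(S(add(add(SSZ, mul(Z, SSZ)), SSZ)))))
  [14] S(S(S(S(add(S(add(SZ, mul(Z, SSZ))), SSZ)))))
  [15] S(S(S(S(S(add(add(SZ, mul(Z, SSZ)), SSZ))))))
  [16] S(S(S(S(S(add(S(add(Z, mul(Z, SSZ))), SSZ))))))
  [17] S(S(S(S(S(S(add(add(Z, mul(Z, SSZ)), SSZ)))))))
  [18] S(S(S(S(S(S(add(mul(Z, SSZ), SSZ)))))))
  [19] S(S(S(S(S(S(add(Z, SSZ)))))))
  [20] S^8(Z)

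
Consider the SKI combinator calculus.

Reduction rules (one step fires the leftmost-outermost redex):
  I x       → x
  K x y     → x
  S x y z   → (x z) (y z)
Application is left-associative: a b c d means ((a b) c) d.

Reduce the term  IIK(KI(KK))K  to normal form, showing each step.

Answer: normal form = I  (in 4 steps)

Reduction:
  start: IIK(KI(KK))K
  →1  IK(KI(KK))K
  →2  K(KI(KK))K
  →3  KI(KK)
  →4  I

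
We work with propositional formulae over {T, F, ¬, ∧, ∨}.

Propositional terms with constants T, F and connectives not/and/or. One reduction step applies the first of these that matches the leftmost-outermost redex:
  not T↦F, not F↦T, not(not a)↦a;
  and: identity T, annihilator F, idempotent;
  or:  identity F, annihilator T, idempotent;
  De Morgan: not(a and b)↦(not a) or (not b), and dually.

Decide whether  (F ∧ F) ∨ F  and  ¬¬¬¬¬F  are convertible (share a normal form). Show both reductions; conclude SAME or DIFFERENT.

Answer: DIFFERENT — A ⇓ F, B ⇓ T

Derivation:
Term A:
  start: (F ∧ F) ∨ F
  →1  F ∧ F
  →2  F

Term B:
  start: ¬¬¬¬¬F
  →1  ¬¬¬F
  →2  ¬F
  →3  T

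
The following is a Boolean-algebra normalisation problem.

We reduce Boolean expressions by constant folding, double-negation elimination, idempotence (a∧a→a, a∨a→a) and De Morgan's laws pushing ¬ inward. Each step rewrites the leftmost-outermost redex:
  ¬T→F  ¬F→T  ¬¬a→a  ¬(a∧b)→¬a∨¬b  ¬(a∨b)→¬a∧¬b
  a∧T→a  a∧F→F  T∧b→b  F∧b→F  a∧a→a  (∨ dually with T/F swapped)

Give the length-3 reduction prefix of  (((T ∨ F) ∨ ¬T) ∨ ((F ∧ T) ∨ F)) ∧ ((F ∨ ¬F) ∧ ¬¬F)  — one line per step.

  start: (((T ∨ F) ∨ ¬T) ∨ ((F ∧ T) ∨ F)) ∧ ((F ∨ ¬F) ∧ ¬¬F)
  →1  ((T ∨ ¬T) ∨ ((F ∧ T) ∨ F)) ∧ ((F ∨ ¬F) ∧ ¬¬F)
  →2  (T ∨ ((F ∧ T) ∨ F)) ∧ ((F ∨ ¬F) ∧ ¬¬F)
  →3  T ∧ ((F ∨ ¬F) ∧ ¬¬F)

Answer: after 3 steps: T ∧ ((F ∨ ¬F) ∧ ¬¬F)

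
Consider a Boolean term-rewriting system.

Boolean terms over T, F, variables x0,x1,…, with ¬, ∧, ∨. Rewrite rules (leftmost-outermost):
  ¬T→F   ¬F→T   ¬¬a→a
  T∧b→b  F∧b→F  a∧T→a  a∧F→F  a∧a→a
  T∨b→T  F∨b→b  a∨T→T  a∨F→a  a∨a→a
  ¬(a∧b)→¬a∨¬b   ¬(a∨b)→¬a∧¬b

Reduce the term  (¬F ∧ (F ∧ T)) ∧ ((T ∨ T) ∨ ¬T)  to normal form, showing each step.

Answer: normal form = F  (in 4 steps)

Working:
  start: (¬F ∧ (F ∧ T)) ∧ ((T ∨ T) ∨ ¬T)
  [1] (T ∧ (F ∧ T)) ∧ ((T ∨ T) ∨ ¬T)
  [2] (F ∧ T) ∧ ((T ∨ T) ∨ ¬T)
  [3] F ∧ ((T ∨ T) ∨ ¬T)
  [4] F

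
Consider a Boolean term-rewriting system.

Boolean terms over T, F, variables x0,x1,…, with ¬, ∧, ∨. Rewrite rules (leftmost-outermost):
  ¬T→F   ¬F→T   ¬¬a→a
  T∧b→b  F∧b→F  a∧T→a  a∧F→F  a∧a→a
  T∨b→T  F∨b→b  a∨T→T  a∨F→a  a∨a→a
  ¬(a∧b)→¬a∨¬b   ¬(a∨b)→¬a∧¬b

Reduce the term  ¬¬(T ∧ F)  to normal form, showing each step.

Answer: normal form = F  (in 2 steps)

Working:
  start: ¬¬(T ∧ F)
  [1] T ∧ F
  [2] F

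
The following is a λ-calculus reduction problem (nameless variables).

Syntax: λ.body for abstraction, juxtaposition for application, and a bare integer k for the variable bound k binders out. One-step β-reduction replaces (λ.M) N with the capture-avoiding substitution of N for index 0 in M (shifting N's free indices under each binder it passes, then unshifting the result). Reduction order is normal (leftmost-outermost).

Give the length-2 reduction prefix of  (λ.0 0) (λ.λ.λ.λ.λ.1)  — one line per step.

  start: (λ.0 0) (λ.λ.λ.λ.λ.1)
  [1] (λ.λ.λ.λ.λ.1) (λ.λ.λ.λ.λ.1)
  [2] λ.λ.λ.λ.1

Answer: after 2 steps: λ.λ.λ.λ.1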